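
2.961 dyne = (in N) 2.961e-05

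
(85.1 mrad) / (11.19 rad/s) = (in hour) 2.113e-06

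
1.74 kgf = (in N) 17.06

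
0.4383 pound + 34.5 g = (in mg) 2.333e+05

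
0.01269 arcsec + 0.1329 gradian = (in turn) 0.0003323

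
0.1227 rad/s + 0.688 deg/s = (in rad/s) 0.1347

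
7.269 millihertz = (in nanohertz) 7.269e+06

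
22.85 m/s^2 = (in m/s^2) 22.85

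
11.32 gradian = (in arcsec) 3.668e+04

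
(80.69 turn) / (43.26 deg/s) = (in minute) 11.19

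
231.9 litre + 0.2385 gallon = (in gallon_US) 61.5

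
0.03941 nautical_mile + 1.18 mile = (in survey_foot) 6470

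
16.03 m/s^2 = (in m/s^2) 16.03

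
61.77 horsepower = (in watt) 4.606e+04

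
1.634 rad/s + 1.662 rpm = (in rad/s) 1.808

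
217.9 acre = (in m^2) 8.818e+05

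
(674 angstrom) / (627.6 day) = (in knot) 2.416e-15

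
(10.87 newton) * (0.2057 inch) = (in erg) 5.679e+05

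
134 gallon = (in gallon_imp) 111.6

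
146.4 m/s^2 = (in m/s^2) 146.4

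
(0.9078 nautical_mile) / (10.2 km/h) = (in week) 0.0009811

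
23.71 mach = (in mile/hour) 1.806e+04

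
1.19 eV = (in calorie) 4.557e-20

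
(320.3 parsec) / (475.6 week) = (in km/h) 1.237e+11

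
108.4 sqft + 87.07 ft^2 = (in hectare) 0.001816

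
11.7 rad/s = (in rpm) 111.7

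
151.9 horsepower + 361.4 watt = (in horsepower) 152.4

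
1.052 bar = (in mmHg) 789.1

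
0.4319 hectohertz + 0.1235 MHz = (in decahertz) 1.235e+04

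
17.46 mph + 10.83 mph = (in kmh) 45.53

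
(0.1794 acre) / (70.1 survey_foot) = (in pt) 9.632e+04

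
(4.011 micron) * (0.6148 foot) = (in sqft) 8.09e-06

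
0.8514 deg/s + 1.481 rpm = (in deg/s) 9.737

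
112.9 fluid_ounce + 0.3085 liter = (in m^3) 0.003647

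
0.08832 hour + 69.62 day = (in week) 9.946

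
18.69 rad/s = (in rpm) 178.5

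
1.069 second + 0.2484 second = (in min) 0.02196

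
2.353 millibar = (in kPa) 0.2353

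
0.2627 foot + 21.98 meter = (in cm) 2206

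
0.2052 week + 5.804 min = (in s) 1.245e+05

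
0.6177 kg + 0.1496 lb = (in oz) 24.18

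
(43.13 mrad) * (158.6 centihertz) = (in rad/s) 0.0684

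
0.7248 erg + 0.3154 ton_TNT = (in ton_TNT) 0.3154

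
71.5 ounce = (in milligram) 2.027e+06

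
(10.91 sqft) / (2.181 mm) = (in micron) 4.647e+08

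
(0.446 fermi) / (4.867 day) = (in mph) 2.373e-21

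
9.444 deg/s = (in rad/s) 0.1648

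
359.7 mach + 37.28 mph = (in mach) 359.7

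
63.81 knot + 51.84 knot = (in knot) 115.7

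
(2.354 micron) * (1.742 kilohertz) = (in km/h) 0.01476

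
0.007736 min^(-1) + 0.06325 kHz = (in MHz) 6.325e-05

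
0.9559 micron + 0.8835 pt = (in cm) 0.03126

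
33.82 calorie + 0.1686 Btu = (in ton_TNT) 7.633e-08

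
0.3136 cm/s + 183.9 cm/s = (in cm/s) 184.2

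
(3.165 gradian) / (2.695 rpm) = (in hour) 4.893e-05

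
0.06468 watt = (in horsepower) 8.674e-05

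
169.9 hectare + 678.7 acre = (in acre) 1099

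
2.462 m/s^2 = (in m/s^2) 2.462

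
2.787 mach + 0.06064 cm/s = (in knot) 1845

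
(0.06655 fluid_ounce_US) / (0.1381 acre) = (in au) 2.354e-20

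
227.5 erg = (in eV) 1.42e+14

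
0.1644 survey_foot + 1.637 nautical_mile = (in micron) 3.032e+09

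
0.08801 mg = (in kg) 8.801e-08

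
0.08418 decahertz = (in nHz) 8.418e+08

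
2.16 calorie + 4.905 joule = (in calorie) 3.332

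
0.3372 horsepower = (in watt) 251.4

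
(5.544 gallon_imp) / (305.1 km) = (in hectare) 8.261e-12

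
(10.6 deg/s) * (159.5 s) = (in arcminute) 1.014e+05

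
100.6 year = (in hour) 8.813e+05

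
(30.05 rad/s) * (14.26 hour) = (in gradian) 9.821e+07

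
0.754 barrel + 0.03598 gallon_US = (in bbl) 0.7549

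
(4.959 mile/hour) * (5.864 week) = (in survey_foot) 2.579e+07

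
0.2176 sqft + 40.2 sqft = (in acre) 0.0009279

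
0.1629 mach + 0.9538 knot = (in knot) 108.8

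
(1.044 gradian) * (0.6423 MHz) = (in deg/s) 6.035e+05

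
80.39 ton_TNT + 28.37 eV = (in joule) 3.364e+11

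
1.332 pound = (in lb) 1.332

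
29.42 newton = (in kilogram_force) 3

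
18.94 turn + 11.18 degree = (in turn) 18.97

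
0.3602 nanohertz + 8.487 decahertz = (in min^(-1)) 5092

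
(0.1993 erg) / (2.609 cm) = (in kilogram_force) 7.79e-08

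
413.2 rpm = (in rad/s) 43.27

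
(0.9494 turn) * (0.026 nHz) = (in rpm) 1.481e-09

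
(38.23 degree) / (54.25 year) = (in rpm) 3.724e-09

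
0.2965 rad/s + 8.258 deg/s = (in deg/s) 25.25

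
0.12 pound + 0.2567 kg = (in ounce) 10.97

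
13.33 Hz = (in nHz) 1.333e+10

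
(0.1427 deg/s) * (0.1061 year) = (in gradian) 5.305e+05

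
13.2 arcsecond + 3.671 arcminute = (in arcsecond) 233.5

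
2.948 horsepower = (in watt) 2198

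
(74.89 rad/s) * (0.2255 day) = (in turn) 2.322e+05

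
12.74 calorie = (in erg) 5.33e+08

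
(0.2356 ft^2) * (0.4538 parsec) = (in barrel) 1.928e+15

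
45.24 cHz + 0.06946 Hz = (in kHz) 0.0005219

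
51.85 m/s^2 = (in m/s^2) 51.85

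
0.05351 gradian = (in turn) 0.0001338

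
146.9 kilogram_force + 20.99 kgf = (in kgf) 167.9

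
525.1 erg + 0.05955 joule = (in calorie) 0.01425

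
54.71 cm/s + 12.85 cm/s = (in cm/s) 67.56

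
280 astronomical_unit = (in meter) 4.189e+13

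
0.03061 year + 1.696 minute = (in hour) 268.2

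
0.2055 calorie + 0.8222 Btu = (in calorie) 207.5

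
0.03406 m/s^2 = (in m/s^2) 0.03406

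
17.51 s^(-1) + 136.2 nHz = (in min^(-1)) 1051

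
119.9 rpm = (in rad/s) 12.56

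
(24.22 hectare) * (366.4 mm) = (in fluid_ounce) 3.001e+09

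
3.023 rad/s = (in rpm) 28.87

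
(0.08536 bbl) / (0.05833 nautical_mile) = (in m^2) 0.0001256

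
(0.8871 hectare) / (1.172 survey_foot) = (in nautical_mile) 13.41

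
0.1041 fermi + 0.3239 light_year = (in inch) 1.206e+17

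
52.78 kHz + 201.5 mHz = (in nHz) 5.278e+13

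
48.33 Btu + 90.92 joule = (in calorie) 1.221e+04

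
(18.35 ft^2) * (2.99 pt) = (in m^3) 0.001798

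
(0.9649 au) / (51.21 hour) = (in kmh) 2.819e+06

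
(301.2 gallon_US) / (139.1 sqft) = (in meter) 0.08823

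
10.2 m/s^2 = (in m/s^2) 10.2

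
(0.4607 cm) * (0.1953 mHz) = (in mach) 2.642e-09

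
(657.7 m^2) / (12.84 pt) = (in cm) 1.452e+07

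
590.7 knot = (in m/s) 303.9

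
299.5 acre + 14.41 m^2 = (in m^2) 1.212e+06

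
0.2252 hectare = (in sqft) 2.424e+04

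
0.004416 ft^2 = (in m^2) 0.0004103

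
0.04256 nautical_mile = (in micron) 7.882e+07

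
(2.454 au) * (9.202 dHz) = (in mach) 9.921e+08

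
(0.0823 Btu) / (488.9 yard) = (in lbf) 0.04366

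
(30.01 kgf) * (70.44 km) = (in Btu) 1.965e+04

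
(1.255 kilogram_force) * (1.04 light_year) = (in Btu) 1.148e+14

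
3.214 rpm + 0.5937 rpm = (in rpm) 3.808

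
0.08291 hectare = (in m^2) 829.1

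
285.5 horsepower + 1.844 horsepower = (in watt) 2.143e+05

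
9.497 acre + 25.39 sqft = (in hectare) 3.844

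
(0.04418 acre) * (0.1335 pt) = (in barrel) 0.05296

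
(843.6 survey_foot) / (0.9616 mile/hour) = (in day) 0.006923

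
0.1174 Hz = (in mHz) 117.4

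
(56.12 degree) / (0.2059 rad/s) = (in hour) 0.001321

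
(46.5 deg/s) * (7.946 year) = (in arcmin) 6.991e+11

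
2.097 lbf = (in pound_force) 2.097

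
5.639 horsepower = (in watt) 4205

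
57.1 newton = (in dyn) 5.71e+06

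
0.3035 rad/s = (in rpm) 2.898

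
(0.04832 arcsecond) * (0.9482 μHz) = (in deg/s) 1.273e-11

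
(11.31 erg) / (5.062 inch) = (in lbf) 1.978e-06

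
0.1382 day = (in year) 0.0003786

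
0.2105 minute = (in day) 0.0001462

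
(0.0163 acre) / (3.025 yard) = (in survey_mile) 0.01482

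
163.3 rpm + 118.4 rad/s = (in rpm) 1294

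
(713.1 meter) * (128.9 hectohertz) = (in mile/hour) 2.056e+07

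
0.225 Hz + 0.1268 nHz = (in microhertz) 2.25e+05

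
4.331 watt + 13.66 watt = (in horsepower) 0.02413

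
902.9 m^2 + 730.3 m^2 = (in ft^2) 1.758e+04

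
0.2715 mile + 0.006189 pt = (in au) 2.921e-09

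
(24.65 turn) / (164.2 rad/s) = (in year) 2.991e-08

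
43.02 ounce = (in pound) 2.689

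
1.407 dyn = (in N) 1.407e-05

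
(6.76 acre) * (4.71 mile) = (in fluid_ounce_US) 7.012e+12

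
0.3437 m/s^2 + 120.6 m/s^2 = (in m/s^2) 120.9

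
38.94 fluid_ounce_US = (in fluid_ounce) 38.94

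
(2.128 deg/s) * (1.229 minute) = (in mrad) 2739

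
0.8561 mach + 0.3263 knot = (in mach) 0.8566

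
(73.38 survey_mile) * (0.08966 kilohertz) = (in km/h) 3.812e+07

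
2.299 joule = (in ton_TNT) 5.495e-10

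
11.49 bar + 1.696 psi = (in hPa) 1.161e+04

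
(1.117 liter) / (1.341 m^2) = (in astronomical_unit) 5.568e-15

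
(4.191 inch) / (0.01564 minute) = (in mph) 0.2538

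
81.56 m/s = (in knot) 158.5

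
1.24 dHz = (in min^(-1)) 7.44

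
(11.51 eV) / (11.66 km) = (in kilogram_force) 1.613e-23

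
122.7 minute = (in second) 7362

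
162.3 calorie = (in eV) 4.238e+21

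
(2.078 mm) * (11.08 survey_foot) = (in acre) 1.734e-06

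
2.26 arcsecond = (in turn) 1.744e-06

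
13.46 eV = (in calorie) 5.154e-19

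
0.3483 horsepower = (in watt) 259.7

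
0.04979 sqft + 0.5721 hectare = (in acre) 1.414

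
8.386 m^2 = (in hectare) 0.0008386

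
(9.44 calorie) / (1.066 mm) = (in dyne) 3.705e+09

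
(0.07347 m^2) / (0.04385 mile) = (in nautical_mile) 5.621e-07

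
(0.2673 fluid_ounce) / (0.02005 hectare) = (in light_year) 4.167e-24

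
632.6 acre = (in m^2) 2.56e+06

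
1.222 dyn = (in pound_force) 2.747e-06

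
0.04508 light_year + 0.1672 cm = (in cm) 4.265e+16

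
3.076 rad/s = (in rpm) 29.37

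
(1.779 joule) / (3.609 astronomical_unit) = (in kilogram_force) 3.36e-13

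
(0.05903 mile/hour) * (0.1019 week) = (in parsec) 5.271e-14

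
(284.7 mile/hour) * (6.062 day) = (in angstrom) 6.666e+17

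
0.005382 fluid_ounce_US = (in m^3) 1.592e-07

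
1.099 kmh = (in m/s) 0.3053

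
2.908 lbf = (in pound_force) 2.908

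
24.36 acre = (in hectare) 9.858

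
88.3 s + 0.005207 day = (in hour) 0.1495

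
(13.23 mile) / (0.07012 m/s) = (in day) 3.514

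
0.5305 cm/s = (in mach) 1.558e-05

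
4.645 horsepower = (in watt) 3464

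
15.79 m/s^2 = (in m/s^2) 15.79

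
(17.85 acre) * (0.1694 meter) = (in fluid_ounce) 4.138e+08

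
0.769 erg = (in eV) 4.8e+11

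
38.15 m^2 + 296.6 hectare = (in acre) 732.9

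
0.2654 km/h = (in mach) 0.0002165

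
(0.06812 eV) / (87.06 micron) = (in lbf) 2.818e-17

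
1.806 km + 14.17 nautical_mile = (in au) 1.875e-07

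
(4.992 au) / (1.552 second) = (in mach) 1.413e+09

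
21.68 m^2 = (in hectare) 0.002168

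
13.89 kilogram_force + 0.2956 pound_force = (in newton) 137.5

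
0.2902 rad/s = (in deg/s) 16.63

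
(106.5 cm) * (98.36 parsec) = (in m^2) 3.232e+18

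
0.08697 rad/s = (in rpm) 0.8305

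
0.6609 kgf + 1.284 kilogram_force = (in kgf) 1.945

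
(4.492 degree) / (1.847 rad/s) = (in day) 4.913e-07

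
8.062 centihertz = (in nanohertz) 8.062e+07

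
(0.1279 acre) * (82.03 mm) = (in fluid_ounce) 1.436e+06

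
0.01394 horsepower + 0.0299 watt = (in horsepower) 0.01398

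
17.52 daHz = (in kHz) 0.1752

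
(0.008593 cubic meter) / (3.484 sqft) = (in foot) 0.0871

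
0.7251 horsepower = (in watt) 540.7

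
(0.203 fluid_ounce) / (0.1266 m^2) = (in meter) 4.742e-05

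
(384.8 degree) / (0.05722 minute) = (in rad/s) 1.956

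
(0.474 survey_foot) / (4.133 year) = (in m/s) 1.108e-09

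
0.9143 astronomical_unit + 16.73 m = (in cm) 1.368e+13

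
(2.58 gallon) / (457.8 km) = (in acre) 5.272e-12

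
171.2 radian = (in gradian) 1.09e+04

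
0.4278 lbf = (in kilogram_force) 0.194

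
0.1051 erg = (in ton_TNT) 2.512e-18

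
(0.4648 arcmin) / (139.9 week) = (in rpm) 1.526e-11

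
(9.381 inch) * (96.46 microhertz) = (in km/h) 8.274e-05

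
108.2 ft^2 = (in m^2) 10.05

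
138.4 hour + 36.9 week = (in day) 264.1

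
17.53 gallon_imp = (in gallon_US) 21.05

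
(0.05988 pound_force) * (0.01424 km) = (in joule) 3.793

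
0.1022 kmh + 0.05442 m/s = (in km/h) 0.2981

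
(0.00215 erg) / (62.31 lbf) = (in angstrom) 0.007757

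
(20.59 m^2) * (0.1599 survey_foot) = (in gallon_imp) 220.7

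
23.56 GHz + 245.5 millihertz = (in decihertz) 2.356e+11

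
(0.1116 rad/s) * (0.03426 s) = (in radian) 0.003823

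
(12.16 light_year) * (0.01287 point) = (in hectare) 5.223e+07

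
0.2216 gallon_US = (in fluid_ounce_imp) 29.52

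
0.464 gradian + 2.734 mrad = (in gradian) 0.6381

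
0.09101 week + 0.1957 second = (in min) 917.4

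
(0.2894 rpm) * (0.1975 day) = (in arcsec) 1.067e+08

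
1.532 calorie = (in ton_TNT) 1.532e-09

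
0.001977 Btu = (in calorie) 0.4985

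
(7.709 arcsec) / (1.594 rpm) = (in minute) 3.732e-06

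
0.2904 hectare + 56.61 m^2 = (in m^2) 2961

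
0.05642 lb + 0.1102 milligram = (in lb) 0.05642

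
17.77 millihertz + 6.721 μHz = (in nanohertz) 1.778e+07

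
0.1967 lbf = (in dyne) 8.75e+04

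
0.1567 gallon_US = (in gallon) 0.1567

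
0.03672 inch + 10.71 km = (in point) 3.036e+07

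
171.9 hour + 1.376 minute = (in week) 1.023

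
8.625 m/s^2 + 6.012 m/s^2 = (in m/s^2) 14.64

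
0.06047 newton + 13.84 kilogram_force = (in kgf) 13.85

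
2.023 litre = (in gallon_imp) 0.445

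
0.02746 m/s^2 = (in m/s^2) 0.02746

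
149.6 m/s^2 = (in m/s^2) 149.6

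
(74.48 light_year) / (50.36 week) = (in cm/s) 2.313e+12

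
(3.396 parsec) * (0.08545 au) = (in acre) 3.31e+23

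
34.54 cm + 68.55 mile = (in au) 7.374e-07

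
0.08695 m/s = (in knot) 0.169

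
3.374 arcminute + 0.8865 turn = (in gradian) 354.7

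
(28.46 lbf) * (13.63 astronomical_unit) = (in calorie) 6.17e+13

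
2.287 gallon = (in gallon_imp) 1.904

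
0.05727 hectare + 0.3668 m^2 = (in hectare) 0.05731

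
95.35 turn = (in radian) 599.1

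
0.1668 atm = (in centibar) 16.9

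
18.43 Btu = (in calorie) 4647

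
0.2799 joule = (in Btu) 0.0002653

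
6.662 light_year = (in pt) 1.787e+20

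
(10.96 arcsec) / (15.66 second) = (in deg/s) 0.0001944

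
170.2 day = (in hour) 4085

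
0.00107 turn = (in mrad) 6.723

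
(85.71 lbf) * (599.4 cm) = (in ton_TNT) 5.462e-07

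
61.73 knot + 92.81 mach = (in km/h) 1.139e+05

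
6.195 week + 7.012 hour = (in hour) 1048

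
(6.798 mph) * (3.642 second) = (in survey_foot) 36.31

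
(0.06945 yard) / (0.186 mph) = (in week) 1.263e-06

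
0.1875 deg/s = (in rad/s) 0.003272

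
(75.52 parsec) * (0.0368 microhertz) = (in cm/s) 8.576e+12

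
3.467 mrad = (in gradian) 0.2207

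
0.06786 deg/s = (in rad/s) 0.001184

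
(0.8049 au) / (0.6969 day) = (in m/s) 2e+06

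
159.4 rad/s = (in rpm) 1522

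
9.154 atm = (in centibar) 927.5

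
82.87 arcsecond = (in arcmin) 1.381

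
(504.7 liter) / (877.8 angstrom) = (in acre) 1421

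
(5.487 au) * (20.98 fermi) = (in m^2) 0.01722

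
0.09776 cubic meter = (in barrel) 0.6149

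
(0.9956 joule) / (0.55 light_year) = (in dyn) 1.913e-11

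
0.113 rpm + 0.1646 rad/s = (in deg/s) 10.11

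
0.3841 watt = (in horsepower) 0.0005151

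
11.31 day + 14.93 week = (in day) 115.8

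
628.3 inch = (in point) 4.524e+04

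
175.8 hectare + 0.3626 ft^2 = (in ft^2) 1.892e+07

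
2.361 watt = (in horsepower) 0.003166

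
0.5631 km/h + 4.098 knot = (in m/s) 2.265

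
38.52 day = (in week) 5.503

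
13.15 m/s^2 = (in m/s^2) 13.15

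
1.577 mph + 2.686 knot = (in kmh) 7.512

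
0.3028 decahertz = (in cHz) 302.8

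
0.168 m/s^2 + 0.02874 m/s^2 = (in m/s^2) 0.1967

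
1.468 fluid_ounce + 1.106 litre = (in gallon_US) 0.3036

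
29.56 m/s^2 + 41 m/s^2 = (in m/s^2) 70.56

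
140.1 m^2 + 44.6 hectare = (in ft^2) 4.802e+06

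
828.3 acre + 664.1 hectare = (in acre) 2469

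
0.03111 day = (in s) 2688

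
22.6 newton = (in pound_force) 5.081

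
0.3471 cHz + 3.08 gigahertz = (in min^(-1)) 1.848e+11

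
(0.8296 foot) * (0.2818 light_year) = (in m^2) 6.741e+14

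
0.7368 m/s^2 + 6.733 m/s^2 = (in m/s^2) 7.47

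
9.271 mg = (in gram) 0.009271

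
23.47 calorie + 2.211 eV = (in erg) 9.82e+08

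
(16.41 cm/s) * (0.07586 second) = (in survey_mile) 7.735e-06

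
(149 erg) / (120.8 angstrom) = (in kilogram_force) 125.8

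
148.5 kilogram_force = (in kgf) 148.5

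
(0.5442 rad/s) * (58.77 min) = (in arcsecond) 3.958e+08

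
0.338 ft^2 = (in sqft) 0.338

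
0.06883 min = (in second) 4.13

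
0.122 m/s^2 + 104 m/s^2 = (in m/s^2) 104.1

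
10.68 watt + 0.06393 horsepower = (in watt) 58.35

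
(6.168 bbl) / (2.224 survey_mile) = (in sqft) 0.002949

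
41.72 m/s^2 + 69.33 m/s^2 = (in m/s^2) 111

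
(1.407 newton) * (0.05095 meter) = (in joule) 0.07169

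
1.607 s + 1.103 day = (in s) 9.53e+04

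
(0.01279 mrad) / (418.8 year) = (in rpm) 9.248e-15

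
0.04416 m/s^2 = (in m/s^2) 0.04416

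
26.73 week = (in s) 1.617e+07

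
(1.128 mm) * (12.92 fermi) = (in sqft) 1.569e-16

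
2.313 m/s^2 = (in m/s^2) 2.313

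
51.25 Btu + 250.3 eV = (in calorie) 1.292e+04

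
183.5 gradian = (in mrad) 2882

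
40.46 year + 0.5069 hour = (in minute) 2.127e+07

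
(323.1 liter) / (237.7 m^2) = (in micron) 1359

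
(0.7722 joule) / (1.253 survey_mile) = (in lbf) 8.609e-05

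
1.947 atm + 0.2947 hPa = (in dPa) 1.973e+06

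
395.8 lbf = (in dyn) 1.761e+08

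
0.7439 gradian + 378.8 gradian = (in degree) 341.6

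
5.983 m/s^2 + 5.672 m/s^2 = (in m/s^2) 11.65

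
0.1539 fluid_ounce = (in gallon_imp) 0.001001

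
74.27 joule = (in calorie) 17.75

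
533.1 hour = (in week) 3.173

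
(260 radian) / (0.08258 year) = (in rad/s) 9.984e-05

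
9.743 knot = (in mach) 0.01472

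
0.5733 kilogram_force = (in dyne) 5.622e+05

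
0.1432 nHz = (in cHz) 1.432e-08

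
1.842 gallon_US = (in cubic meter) 0.006973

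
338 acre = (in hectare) 136.8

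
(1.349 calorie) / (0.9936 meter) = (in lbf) 1.277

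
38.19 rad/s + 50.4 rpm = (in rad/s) 43.47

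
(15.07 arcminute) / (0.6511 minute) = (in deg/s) 0.006429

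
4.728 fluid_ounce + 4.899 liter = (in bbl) 0.03169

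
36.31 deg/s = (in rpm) 6.052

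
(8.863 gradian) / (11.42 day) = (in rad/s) 1.411e-07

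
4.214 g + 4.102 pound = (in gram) 1865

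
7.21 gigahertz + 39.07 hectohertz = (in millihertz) 7.21e+12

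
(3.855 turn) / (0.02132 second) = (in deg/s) 6.509e+04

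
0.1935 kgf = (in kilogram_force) 0.1935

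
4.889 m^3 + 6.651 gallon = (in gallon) 1298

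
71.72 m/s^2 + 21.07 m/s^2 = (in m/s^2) 92.79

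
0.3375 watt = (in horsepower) 0.0004526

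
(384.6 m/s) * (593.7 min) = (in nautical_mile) 7398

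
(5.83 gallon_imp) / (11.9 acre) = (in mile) 3.42e-10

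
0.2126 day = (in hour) 5.102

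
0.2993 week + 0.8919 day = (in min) 4301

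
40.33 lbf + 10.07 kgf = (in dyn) 2.781e+07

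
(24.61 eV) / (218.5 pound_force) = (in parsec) 1.315e-37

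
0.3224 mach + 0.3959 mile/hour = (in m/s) 110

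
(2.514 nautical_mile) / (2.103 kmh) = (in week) 0.01318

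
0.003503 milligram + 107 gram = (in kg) 0.107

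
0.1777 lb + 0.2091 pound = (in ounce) 6.189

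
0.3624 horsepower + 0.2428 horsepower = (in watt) 451.3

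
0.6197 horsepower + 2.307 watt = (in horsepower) 0.6228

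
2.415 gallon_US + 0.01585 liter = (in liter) 9.158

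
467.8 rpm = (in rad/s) 48.99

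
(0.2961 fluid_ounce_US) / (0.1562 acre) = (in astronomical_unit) 9.26e-20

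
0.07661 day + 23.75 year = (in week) 1238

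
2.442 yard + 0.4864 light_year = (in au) 3.076e+04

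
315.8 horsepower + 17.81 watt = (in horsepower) 315.8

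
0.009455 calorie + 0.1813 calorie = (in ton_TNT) 1.908e-10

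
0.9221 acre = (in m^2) 3732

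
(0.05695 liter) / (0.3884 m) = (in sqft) 0.001578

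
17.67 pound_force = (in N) 78.6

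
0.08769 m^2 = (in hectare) 8.769e-06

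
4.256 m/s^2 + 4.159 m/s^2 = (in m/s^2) 8.415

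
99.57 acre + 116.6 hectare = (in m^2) 1.569e+06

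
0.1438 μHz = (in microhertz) 0.1438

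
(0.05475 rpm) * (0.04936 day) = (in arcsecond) 5.043e+06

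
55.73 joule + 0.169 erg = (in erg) 5.573e+08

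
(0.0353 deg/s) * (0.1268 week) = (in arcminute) 1.624e+05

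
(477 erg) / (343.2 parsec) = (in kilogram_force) 4.593e-25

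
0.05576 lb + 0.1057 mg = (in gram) 25.29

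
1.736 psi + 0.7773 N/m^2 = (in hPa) 119.7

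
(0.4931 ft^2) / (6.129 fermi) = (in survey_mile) 4.644e+09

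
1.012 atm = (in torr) 769.1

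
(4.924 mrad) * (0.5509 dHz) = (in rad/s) 0.0002713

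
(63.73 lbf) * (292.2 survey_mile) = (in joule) 1.333e+08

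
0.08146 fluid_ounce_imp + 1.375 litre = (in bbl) 0.008663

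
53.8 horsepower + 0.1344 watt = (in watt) 4.012e+04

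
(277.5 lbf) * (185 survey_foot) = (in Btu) 65.97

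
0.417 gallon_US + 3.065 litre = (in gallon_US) 1.227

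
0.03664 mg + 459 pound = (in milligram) 2.082e+08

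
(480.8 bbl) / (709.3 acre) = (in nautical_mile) 1.438e-08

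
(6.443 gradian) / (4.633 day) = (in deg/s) 1.449e-05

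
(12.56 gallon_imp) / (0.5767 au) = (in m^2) 6.618e-13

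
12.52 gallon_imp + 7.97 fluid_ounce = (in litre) 57.15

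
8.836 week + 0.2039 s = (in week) 8.836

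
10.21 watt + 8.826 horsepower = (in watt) 6592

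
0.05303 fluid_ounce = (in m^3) 1.568e-06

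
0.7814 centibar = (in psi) 0.1133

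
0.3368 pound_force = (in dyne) 1.498e+05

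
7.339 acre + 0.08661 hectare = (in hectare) 3.057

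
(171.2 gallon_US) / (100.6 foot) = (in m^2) 0.02114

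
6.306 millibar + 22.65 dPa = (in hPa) 6.329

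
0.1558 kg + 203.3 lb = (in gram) 9.237e+04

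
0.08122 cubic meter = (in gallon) 21.46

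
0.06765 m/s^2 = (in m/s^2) 0.06765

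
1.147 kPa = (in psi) 0.1664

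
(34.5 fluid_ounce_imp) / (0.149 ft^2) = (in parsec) 2.295e-18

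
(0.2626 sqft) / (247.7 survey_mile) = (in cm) 6.12e-06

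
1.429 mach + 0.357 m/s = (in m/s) 486.9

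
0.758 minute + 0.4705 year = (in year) 0.4705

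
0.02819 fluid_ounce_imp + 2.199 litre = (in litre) 2.2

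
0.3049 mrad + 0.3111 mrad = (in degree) 0.03529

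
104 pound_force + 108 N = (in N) 570.6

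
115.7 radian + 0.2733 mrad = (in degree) 6629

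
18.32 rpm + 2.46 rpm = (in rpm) 20.78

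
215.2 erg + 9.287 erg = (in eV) 1.401e+14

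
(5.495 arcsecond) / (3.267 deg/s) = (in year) 1.482e-11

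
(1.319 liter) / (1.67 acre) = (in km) 1.952e-10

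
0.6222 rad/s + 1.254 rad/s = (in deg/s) 107.5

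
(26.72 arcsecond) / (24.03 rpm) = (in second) 5.148e-05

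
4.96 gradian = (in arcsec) 1.607e+04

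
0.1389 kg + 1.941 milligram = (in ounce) 4.9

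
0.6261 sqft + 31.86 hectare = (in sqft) 3.429e+06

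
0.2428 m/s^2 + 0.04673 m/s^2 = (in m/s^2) 0.2895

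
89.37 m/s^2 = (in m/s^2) 89.37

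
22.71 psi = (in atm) 1.545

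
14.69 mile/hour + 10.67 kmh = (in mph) 21.32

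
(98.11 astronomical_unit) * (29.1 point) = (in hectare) 1.507e+07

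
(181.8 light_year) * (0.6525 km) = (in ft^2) 1.208e+22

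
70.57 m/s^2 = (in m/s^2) 70.57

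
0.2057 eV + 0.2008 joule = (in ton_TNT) 4.799e-11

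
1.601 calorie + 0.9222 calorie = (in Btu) 0.01001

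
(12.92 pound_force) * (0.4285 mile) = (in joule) 3.963e+04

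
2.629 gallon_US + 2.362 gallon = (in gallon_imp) 4.156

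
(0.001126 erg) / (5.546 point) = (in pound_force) 1.294e-08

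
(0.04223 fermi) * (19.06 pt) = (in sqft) 3.056e-18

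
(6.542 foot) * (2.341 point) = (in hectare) 1.647e-07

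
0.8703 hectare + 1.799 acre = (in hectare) 1.598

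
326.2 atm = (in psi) 4794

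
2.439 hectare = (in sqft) 2.625e+05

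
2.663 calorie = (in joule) 11.14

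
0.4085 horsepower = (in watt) 304.6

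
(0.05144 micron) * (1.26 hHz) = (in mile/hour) 1.45e-05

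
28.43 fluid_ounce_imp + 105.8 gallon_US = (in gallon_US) 106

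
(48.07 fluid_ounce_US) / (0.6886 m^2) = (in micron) 2064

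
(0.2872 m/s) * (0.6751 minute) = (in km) 0.01163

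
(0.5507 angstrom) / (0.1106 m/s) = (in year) 1.579e-17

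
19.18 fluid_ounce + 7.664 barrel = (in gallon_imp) 268.2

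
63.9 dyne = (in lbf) 0.0001437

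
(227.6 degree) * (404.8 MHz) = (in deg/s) 9.213e+10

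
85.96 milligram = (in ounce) 0.003032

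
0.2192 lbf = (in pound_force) 0.2192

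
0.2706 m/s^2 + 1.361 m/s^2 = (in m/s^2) 1.632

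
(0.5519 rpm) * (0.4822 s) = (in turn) 0.004435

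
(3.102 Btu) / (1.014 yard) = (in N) 3530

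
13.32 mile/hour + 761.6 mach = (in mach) 761.6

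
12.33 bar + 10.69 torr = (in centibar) 1234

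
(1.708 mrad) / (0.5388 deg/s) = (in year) 5.759e-09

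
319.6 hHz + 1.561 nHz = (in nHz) 3.196e+13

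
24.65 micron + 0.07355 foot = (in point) 63.62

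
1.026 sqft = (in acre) 2.355e-05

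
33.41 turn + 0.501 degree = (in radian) 209.9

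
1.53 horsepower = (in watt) 1141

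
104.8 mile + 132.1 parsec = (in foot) 1.337e+19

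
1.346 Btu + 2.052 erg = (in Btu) 1.346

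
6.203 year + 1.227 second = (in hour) 5.434e+04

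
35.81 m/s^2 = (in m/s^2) 35.81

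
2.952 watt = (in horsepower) 0.003959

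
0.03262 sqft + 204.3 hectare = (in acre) 504.8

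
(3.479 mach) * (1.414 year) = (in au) 0.3531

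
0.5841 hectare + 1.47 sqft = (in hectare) 0.5841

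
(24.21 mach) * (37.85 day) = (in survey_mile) 1.675e+07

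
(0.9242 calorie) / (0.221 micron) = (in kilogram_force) 1.784e+06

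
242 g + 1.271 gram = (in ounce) 8.581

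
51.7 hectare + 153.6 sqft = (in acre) 127.8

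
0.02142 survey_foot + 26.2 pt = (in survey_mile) 9.8e-06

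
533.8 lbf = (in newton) 2374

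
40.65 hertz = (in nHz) 4.065e+10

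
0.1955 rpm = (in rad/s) 0.02047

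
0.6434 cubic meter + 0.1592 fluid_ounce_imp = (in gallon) 170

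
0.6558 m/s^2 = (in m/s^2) 0.6558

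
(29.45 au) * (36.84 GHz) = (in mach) 4.767e+20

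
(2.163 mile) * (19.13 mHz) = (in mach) 0.1956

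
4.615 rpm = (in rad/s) 0.4833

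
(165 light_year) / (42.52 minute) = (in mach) 1.797e+12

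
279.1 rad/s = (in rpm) 2665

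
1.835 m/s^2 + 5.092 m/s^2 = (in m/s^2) 6.927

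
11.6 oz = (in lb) 0.725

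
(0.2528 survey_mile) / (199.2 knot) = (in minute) 0.06617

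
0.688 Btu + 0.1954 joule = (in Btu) 0.6882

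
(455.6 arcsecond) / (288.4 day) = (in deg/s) 5.079e-09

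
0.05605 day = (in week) 0.008007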